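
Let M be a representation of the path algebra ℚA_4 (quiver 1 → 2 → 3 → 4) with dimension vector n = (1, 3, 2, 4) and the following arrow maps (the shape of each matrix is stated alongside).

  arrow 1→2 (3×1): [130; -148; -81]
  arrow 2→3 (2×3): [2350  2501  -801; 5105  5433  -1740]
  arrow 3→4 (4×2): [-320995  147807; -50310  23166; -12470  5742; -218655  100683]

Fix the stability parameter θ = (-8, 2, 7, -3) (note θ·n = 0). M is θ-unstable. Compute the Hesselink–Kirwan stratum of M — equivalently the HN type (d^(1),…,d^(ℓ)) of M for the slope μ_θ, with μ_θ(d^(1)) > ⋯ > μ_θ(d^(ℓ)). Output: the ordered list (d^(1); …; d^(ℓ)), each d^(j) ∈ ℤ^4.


Interval decomposition of M: I[1,4], I[2,2], I[2,3], I[4,4]^3.
HN type (ℓ=4): μ^(1)=7; μ^(2)=2; μ^(3)=-3; μ^(4)=-8

((0, 0, 1, 0); (0, 3, 1, 1); (0, 0, 0, 3); (1, 0, 0, 0))


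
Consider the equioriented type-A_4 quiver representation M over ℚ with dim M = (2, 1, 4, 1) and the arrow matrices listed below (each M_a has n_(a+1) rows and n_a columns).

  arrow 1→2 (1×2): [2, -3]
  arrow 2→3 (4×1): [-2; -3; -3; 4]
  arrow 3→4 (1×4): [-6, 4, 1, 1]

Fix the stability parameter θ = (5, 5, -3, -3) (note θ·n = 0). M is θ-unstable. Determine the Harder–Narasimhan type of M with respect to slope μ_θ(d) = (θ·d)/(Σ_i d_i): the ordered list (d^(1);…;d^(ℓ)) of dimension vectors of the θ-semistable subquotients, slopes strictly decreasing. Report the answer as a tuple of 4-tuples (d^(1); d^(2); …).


Via rank(M_{q-1}∘⋯∘M_p): M ≅ I[1,1], I[1,4], I[3,3]^3.
μ_θ-semistable layers: μ^(1)=5; μ^(2)=1; μ^(3)=-3

((1, 0, 0, 0); (1, 1, 1, 1); (0, 0, 3, 0))


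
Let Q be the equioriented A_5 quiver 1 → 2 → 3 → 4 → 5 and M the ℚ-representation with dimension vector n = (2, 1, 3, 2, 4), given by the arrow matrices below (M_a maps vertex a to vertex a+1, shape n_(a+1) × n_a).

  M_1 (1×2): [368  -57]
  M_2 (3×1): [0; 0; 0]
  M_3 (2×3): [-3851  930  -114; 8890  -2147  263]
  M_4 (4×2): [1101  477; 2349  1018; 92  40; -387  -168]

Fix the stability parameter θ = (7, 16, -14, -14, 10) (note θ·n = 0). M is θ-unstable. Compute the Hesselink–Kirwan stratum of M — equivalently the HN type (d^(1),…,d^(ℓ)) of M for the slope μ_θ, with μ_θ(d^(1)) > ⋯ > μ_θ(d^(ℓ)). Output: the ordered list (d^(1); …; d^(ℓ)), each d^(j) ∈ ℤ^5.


Barcode: M ≅ I[1,1], I[1,2], I[3,3], I[3,5]^2, I[5,5]^2. HN layers by μ_θ (4 steps, strictly decreasing):
  μ^(1)=16; μ^(2)=10; μ^(3)=7; μ^(4)=-14

((0, 1, 0, 0, 0); (0, 0, 0, 0, 4); (2, 0, 0, 0, 0); (0, 0, 3, 2, 0))


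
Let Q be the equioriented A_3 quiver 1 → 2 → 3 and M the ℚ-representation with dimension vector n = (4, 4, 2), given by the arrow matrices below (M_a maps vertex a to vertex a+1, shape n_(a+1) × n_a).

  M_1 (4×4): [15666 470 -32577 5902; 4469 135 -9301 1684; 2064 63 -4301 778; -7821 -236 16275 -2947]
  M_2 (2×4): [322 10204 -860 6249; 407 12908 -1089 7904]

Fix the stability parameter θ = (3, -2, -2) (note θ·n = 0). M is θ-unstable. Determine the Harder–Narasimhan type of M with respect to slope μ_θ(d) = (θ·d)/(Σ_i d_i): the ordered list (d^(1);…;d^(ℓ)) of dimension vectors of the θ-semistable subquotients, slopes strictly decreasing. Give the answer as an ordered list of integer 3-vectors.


Barcode: M ≅ I[1,2]^2, I[1,3]^2. HN layers by μ_θ (2 steps, strictly decreasing):
  μ^(1)=1/2; μ^(2)=-1/3

((2, 2, 0); (2, 2, 2))


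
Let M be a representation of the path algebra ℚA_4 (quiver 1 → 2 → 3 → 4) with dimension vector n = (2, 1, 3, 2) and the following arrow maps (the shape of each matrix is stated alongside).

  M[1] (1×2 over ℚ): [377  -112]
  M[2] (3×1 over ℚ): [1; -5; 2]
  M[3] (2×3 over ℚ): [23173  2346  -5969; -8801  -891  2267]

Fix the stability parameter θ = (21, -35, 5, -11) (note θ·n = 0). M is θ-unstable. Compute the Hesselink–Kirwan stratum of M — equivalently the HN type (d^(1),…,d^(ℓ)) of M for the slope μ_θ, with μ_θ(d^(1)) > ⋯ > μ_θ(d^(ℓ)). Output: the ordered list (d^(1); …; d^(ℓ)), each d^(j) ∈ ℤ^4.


Via rank(M_{q-1}∘⋯∘M_p): M ≅ I[1,1], I[1,4], I[3,3], I[3,4].
μ_θ-semistable layers: μ^(1)=21; μ^(2)=5; μ^(3)=-3; μ^(4)=-7

((1, 0, 0, 0); (0, 0, 1, 0); (0, 0, 2, 2); (1, 1, 0, 0))


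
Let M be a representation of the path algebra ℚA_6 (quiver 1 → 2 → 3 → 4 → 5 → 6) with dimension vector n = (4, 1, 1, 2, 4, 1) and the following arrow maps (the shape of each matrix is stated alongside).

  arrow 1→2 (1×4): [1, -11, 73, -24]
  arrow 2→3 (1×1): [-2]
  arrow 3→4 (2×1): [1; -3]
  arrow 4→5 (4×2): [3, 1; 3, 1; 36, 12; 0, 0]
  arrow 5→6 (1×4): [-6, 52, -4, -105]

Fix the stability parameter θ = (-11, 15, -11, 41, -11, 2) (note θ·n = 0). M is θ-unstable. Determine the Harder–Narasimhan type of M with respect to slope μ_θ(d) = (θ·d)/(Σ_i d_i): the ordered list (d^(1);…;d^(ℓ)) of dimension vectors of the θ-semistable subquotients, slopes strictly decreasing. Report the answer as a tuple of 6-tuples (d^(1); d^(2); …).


Barcode: M ≅ I[1,1]^3, I[1,4], I[4,6], I[5,5]^3. HN layers by μ_θ (4 steps, strictly decreasing):
  μ^(1)=41; μ^(2)=32/3; μ^(3)=2; μ^(4)=-11

((0, 0, 0, 1, 0, 0); (0, 0, 0, 1, 1, 1); (0, 1, 1, 0, 0, 0); (4, 0, 0, 0, 3, 0))


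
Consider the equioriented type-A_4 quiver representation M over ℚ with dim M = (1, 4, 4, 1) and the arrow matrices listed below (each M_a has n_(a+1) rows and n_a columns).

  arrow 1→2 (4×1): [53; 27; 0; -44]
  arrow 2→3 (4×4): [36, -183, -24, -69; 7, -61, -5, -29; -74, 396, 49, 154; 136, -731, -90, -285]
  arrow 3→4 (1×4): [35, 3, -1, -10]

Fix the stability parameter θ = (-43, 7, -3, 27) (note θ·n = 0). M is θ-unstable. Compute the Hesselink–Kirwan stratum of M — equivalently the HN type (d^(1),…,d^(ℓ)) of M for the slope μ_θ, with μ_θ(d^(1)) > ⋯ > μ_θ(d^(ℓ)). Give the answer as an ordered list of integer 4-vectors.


Interval decomposition of M: I[1,4], I[2,2], I[2,3]^2, I[3,3].
HN type (ℓ=5): μ^(1)=27; μ^(2)=7; μ^(3)=2; μ^(4)=-3; μ^(5)=-43

((0, 0, 0, 1); (0, 1, 0, 0); (0, 3, 3, 0); (0, 0, 1, 0); (1, 0, 0, 0))


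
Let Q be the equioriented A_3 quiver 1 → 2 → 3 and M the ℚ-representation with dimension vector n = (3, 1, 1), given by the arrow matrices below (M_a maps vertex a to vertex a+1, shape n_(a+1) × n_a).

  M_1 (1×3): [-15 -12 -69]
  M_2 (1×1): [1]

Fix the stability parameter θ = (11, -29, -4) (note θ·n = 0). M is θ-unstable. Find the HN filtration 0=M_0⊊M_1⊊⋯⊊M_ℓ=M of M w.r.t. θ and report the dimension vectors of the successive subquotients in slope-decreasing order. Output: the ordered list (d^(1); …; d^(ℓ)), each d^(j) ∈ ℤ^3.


Barcode: M ≅ I[1,1]^2, I[1,3]. HN layers by μ_θ (3 steps, strictly decreasing):
  μ^(1)=11; μ^(2)=-4; μ^(3)=-9

((2, 0, 0); (0, 0, 1); (1, 1, 0))


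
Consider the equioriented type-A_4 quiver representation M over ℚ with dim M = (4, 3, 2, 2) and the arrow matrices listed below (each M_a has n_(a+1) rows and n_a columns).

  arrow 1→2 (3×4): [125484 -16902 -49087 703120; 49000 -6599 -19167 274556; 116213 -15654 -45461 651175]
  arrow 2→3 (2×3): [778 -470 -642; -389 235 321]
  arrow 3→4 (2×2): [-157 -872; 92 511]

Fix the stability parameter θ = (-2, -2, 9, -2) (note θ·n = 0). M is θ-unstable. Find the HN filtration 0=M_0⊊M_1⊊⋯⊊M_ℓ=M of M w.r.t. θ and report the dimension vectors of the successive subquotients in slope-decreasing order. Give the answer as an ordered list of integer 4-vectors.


Via rank(M_{q-1}∘⋯∘M_p): M ≅ I[1,1], I[1,2]^2, I[1,4], I[3,4].
μ_θ-semistable layers: μ^(1)=7/2; μ^(2)=-2

((0, 0, 2, 2); (4, 3, 0, 0))


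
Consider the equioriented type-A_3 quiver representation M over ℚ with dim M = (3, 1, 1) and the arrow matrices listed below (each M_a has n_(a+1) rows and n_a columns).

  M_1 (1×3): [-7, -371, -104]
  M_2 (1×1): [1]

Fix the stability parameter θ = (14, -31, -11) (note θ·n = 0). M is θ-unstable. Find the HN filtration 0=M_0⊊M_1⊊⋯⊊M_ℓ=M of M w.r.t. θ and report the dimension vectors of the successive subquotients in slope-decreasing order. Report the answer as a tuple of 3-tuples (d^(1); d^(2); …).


Barcode: M ≅ I[1,1]^2, I[1,3]. HN layers by μ_θ (2 steps, strictly decreasing):
  μ^(1)=14; μ^(2)=-28/3

((2, 0, 0); (1, 1, 1))


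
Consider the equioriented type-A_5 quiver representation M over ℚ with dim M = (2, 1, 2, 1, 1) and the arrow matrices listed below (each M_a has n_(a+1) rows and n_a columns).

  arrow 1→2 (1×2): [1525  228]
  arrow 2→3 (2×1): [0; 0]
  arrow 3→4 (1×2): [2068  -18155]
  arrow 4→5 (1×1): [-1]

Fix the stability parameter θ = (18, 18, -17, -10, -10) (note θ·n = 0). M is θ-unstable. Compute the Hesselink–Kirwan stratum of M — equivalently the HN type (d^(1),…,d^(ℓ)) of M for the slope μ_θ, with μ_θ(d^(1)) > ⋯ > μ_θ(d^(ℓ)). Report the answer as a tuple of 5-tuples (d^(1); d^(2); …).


Barcode: M ≅ I[1,1], I[1,2], I[3,3], I[3,5]. HN layers by μ_θ (3 steps, strictly decreasing):
  μ^(1)=18; μ^(2)=-10; μ^(3)=-17

((2, 1, 0, 0, 0); (0, 0, 0, 1, 1); (0, 0, 2, 0, 0))


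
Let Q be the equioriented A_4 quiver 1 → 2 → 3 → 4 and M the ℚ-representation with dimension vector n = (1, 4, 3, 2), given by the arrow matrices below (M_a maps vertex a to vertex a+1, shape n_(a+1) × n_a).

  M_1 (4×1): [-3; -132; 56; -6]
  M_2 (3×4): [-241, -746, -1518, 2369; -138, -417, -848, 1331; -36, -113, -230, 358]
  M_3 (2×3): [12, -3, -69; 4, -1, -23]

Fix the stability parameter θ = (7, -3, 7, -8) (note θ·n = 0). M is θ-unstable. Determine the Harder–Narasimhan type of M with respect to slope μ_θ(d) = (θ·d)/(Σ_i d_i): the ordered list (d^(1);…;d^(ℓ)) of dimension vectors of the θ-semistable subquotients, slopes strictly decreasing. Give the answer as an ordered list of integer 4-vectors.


Via rank(M_{q-1}∘⋯∘M_p): M ≅ I[1,3], I[2,2], I[2,3], I[2,4], I[4,4].
μ_θ-semistable layers: μ^(1)=7; μ^(2)=2; μ^(3)=-1/2; μ^(4)=-3; μ^(5)=-8

((0, 0, 2, 0); (1, 1, 0, 0); (0, 0, 1, 1); (0, 3, 0, 0); (0, 0, 0, 1))


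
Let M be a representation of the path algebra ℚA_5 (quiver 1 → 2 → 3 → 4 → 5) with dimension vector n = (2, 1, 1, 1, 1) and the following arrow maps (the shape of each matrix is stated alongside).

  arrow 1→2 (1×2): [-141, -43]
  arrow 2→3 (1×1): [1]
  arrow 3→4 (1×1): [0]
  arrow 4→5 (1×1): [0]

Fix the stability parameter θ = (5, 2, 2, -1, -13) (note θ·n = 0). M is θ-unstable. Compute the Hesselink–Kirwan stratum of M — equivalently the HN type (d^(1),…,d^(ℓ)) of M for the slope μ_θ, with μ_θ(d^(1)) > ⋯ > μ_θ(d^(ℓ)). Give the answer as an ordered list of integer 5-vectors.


Via rank(M_{q-1}∘⋯∘M_p): M ≅ I[1,1], I[1,3], I[4,4], I[5,5].
μ_θ-semistable layers: μ^(1)=5; μ^(2)=3; μ^(3)=-1; μ^(4)=-13

((1, 0, 0, 0, 0); (1, 1, 1, 0, 0); (0, 0, 0, 1, 0); (0, 0, 0, 0, 1))


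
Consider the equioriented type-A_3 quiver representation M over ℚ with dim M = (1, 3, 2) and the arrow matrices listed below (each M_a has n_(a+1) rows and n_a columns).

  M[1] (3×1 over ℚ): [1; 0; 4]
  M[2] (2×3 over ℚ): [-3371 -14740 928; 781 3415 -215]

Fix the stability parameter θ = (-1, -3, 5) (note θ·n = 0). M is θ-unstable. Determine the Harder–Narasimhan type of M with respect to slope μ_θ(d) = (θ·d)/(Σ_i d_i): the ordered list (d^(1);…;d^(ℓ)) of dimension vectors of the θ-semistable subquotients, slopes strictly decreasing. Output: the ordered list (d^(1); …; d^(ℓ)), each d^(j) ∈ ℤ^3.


Barcode: M ≅ I[1,3], I[2,2], I[2,3]. HN layers by μ_θ (3 steps, strictly decreasing):
  μ^(1)=5; μ^(2)=-2; μ^(3)=-3

((0, 0, 2); (1, 1, 0); (0, 2, 0))


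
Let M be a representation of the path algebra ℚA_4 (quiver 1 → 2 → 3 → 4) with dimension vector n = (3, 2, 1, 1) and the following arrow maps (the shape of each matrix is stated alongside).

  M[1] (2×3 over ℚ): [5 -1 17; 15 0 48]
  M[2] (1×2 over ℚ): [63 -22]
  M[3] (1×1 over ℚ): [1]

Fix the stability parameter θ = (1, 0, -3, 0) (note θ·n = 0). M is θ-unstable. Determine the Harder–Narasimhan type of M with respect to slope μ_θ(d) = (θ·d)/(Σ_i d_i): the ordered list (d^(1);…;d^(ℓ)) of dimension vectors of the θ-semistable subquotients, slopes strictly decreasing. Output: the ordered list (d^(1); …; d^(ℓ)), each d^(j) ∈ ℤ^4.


Interval decomposition of M: I[1,1], I[1,2], I[1,4].
HN type (ℓ=4): μ^(1)=1; μ^(2)=1/2; μ^(3)=0; μ^(4)=-2/3

((1, 0, 0, 0); (1, 1, 0, 0); (0, 0, 0, 1); (1, 1, 1, 0))


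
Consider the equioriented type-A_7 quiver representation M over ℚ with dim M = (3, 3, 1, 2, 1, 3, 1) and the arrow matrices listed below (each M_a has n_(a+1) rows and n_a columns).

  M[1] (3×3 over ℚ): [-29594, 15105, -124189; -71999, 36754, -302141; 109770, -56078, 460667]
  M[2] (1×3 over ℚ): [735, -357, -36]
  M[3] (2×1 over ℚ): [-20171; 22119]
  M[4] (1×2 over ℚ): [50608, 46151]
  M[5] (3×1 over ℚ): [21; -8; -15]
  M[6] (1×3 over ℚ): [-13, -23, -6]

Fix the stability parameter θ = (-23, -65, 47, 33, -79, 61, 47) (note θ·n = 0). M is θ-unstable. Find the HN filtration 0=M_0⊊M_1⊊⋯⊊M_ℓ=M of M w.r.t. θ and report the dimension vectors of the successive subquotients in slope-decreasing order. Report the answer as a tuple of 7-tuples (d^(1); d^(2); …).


Barcode: M ≅ I[1,2]^2, I[1,7], I[4,4], I[6,6]^2. HN layers by μ_θ (5 steps, strictly decreasing):
  μ^(1)=61; μ^(2)=54; μ^(3)=33; μ^(4)=1/3; μ^(5)=-44

((0, 0, 0, 0, 0, 2, 0); (0, 0, 0, 0, 0, 1, 1); (0, 0, 0, 1, 0, 0, 0); (0, 0, 1, 1, 1, 0, 0); (3, 3, 0, 0, 0, 0, 0))


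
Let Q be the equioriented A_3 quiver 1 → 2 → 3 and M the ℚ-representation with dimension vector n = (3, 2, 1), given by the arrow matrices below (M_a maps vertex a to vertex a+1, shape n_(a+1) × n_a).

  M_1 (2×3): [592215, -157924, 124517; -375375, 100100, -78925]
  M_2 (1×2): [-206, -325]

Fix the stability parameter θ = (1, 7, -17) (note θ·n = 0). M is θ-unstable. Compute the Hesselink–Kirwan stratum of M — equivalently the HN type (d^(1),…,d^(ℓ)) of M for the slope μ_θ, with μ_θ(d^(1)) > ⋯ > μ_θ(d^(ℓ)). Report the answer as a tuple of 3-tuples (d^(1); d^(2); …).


Barcode: M ≅ I[1,1]^2, I[1,3], I[2,2]. HN layers by μ_θ (3 steps, strictly decreasing):
  μ^(1)=7; μ^(2)=1; μ^(3)=-3

((0, 1, 0); (2, 0, 0); (1, 1, 1))


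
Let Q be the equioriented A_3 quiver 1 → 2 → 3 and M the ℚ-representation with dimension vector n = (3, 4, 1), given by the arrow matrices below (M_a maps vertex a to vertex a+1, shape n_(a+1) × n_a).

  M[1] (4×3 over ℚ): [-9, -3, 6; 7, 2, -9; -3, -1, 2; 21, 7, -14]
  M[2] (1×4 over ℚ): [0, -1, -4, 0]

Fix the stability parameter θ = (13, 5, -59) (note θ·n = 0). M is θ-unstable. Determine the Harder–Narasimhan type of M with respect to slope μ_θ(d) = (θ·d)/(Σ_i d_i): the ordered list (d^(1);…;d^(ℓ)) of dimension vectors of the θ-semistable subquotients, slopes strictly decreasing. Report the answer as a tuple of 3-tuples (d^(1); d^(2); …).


Interval decomposition of M: I[1,1], I[1,2], I[1,3], I[2,2]^2.
HN type (ℓ=4): μ^(1)=13; μ^(2)=9; μ^(3)=5; μ^(4)=-41/3

((1, 0, 0); (1, 1, 0); (0, 2, 0); (1, 1, 1))


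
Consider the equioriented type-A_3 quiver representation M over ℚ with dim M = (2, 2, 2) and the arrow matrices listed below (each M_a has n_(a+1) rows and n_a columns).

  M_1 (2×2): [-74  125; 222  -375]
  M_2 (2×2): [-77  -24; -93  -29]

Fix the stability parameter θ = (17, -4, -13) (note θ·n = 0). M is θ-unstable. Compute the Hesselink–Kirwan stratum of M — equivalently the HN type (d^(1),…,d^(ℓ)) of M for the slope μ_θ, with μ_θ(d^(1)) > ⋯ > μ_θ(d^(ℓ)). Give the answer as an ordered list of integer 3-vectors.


Interval decomposition of M: I[1,1], I[1,3], I[2,3].
HN type (ℓ=3): μ^(1)=17; μ^(2)=0; μ^(3)=-17/2

((1, 0, 0); (1, 1, 1); (0, 1, 1))


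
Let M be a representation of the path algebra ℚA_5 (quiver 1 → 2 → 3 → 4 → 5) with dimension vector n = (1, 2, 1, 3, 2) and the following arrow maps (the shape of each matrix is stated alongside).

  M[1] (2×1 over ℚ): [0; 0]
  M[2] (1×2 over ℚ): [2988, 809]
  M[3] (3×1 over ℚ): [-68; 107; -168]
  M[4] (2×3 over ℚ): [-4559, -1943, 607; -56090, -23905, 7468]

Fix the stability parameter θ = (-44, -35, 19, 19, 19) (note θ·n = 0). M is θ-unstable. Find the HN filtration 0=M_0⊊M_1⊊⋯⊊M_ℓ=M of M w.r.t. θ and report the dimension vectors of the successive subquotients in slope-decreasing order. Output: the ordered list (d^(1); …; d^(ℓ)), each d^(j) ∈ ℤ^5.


Via rank(M_{q-1}∘⋯∘M_p): M ≅ I[1,1], I[2,2], I[2,5], I[4,4], I[4,5].
μ_θ-semistable layers: μ^(1)=19; μ^(2)=-35; μ^(3)=-44

((0, 0, 1, 3, 2); (0, 2, 0, 0, 0); (1, 0, 0, 0, 0))


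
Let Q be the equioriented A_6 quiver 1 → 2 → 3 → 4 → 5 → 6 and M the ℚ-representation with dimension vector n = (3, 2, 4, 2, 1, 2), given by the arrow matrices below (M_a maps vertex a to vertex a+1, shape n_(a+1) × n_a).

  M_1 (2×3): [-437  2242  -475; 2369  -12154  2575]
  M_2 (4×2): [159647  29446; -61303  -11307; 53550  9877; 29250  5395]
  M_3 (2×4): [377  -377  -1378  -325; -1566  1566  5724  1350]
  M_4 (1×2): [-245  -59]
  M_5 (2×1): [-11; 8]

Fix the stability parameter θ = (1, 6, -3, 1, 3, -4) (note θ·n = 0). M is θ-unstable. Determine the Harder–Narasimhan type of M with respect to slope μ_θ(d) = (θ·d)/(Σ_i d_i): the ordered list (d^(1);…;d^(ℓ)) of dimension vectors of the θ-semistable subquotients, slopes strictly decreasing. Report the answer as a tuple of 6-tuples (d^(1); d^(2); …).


Interval decomposition of M: I[1,1]^2, I[1,3], I[2,3], I[3,3], I[3,6], I[4,4], I[6,6].
HN type (ℓ=5): μ^(1)=3/2; μ^(2)=1; μ^(3)=0; μ^(4)=-3; μ^(5)=-4

((0, 2, 2, 0, 0, 0); (3, 0, 0, 1, 0, 0); (0, 0, 0, 1, 1, 1); (0, 0, 2, 0, 0, 0); (0, 0, 0, 0, 0, 1))


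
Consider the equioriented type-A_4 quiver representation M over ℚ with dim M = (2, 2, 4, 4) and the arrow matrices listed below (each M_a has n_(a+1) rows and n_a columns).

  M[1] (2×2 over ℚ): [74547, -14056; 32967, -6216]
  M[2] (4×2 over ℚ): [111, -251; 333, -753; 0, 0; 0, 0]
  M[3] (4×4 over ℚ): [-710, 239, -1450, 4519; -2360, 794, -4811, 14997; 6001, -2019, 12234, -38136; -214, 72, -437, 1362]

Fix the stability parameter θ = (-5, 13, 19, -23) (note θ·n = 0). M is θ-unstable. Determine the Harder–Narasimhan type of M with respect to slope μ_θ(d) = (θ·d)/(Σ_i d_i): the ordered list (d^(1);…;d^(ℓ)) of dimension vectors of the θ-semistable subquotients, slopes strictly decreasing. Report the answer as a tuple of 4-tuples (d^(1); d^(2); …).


Barcode: M ≅ I[1,1], I[1,2], I[2,4], I[3,4]^3. HN layers by μ_θ (4 steps, strictly decreasing):
  μ^(1)=13; μ^(2)=3; μ^(3)=-2; μ^(4)=-5

((0, 1, 0, 0); (0, 1, 1, 1); (0, 0, 3, 3); (2, 0, 0, 0))


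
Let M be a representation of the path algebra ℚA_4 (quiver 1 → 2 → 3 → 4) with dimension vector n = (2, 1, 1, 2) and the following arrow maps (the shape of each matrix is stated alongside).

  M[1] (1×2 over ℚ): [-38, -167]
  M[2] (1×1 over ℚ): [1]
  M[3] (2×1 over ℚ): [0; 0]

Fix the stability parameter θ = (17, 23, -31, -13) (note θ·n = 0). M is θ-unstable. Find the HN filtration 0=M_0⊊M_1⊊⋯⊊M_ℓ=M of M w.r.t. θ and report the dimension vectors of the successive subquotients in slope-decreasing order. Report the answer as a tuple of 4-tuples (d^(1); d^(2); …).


Barcode: M ≅ I[1,1], I[1,3], I[4,4]^2. HN layers by μ_θ (3 steps, strictly decreasing):
  μ^(1)=17; μ^(2)=3; μ^(3)=-13

((1, 0, 0, 0); (1, 1, 1, 0); (0, 0, 0, 2))


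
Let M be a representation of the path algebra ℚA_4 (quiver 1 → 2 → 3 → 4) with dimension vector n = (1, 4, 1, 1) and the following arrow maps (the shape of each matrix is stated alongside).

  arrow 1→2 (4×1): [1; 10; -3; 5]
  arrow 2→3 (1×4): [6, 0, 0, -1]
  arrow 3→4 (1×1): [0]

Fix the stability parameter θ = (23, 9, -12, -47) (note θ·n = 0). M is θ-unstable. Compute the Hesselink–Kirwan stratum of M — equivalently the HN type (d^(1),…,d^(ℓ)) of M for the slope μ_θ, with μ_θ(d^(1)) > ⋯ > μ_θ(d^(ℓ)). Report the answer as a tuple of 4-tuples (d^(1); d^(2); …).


Via rank(M_{q-1}∘⋯∘M_p): M ≅ I[1,3], I[2,2]^3, I[4,4].
μ_θ-semistable layers: μ^(1)=9; μ^(2)=20/3; μ^(3)=-47

((0, 3, 0, 0); (1, 1, 1, 0); (0, 0, 0, 1))


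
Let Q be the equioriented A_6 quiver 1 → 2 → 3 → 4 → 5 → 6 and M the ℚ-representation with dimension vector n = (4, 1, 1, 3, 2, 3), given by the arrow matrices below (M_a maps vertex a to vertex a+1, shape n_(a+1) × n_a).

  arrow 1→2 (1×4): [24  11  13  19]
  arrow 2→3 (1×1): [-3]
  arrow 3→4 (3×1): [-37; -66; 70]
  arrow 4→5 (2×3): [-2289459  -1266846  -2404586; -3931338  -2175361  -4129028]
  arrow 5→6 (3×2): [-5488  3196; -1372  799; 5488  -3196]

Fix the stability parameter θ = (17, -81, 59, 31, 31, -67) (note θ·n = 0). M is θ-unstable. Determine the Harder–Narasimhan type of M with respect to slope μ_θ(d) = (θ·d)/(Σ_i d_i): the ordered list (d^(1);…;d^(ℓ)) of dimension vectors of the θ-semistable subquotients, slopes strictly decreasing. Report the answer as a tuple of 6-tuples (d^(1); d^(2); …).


Barcode: M ≅ I[1,1]^3, I[1,5], I[4,4], I[4,6], I[6,6]^2. HN layers by μ_θ (6 steps, strictly decreasing):
  μ^(1)=121/3; μ^(2)=31; μ^(3)=17; μ^(4)=-5/3; μ^(5)=-32; μ^(6)=-67

((0, 0, 1, 1, 1, 0); (0, 0, 0, 1, 0, 0); (3, 0, 0, 0, 0, 0); (0, 0, 0, 1, 1, 1); (1, 1, 0, 0, 0, 0); (0, 0, 0, 0, 0, 2))


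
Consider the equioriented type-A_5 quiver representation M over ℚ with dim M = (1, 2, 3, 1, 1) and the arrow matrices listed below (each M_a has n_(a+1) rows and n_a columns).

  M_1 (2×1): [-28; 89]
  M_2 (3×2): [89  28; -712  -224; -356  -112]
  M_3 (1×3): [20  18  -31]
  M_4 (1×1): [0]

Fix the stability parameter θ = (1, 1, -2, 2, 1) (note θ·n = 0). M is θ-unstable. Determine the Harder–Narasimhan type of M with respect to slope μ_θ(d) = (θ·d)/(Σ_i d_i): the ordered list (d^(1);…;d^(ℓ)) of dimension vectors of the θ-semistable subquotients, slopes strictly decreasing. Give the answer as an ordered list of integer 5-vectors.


Via rank(M_{q-1}∘⋯∘M_p): M ≅ I[1,2], I[2,3], I[3,3], I[3,4], I[5,5].
μ_θ-semistable layers: μ^(1)=2; μ^(2)=1; μ^(3)=-1/2; μ^(4)=-2

((0, 0, 0, 1, 0); (1, 1, 0, 0, 1); (0, 1, 1, 0, 0); (0, 0, 2, 0, 0))


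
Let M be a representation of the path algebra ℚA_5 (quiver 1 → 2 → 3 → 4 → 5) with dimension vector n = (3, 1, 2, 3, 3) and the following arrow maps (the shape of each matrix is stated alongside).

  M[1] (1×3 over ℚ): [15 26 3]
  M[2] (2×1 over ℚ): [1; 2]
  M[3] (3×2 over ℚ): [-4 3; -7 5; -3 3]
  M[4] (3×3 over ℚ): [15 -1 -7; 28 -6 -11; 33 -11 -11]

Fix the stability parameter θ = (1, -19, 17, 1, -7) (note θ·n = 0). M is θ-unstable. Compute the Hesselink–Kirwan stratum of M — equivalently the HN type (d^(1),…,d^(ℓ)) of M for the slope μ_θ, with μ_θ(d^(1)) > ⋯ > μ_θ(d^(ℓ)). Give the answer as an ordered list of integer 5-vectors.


Interval decomposition of M: I[1,1]^2, I[1,5], I[3,5], I[4,4], I[5,5].
HN type (ℓ=4): μ^(1)=11/3; μ^(2)=1; μ^(3)=-7; μ^(4)=-9

((0, 0, 2, 2, 2); (2, 0, 0, 1, 0); (0, 0, 0, 0, 1); (1, 1, 0, 0, 0))


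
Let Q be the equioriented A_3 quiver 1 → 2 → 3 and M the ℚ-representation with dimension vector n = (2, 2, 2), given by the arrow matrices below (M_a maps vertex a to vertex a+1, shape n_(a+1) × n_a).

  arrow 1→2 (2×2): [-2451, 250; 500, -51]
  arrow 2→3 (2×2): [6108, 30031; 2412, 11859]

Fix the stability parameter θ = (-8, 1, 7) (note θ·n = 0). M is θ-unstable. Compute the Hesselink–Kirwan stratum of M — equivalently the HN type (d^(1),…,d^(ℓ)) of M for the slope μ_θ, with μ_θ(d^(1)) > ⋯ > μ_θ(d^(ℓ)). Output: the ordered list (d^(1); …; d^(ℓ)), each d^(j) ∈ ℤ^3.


Barcode: M ≅ I[1,2], I[1,3], I[3,3]. HN layers by μ_θ (3 steps, strictly decreasing):
  μ^(1)=7; μ^(2)=1; μ^(3)=-8

((0, 0, 2); (0, 2, 0); (2, 0, 0))


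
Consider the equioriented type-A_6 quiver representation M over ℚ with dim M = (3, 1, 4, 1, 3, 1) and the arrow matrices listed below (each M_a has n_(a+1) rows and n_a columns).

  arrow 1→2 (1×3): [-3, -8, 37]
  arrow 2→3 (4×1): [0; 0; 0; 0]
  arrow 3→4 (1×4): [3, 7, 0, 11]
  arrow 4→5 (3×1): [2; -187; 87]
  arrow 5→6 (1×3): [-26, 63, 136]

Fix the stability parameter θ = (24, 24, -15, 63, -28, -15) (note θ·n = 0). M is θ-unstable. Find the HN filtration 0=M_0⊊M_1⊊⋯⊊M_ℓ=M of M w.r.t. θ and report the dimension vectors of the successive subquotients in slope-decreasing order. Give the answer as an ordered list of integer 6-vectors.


Via rank(M_{q-1}∘⋯∘M_p): M ≅ I[1,1]^2, I[1,2], I[3,3]^3, I[3,6], I[5,5]^2.
μ_θ-semistable layers: μ^(1)=24; μ^(2)=20/3; μ^(3)=-15; μ^(4)=-28

((3, 1, 0, 0, 0, 0); (0, 0, 0, 1, 1, 1); (0, 0, 4, 0, 0, 0); (0, 0, 0, 0, 2, 0))


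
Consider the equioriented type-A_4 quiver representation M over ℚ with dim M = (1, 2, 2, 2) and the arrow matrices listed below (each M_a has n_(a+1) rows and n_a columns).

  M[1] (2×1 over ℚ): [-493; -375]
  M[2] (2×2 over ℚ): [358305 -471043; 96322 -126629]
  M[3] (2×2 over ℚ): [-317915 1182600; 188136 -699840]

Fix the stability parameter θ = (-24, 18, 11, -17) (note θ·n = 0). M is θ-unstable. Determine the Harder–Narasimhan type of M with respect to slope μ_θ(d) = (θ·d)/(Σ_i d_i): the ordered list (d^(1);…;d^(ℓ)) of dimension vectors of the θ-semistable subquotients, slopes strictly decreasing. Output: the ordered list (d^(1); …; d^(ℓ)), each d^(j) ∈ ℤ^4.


Via rank(M_{q-1}∘⋯∘M_p): M ≅ I[1,3], I[2,4], I[4,4].
μ_θ-semistable layers: μ^(1)=29/2; μ^(2)=4; μ^(3)=-17; μ^(4)=-24

((0, 1, 1, 0); (0, 1, 1, 1); (0, 0, 0, 1); (1, 0, 0, 0))


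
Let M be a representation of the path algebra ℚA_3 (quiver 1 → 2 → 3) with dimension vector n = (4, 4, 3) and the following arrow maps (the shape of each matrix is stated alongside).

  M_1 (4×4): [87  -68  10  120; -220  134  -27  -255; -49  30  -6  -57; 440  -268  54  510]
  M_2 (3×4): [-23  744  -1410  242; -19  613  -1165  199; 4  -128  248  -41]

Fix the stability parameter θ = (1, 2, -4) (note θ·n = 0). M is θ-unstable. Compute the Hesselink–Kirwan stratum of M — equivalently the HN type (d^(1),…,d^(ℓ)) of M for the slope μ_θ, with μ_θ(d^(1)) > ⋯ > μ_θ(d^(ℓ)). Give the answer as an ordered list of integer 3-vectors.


Interval decomposition of M: I[1,1], I[1,3]^3, I[2,2].
HN type (ℓ=3): μ^(1)=2; μ^(2)=1; μ^(3)=-1/3

((0, 1, 0); (1, 0, 0); (3, 3, 3))


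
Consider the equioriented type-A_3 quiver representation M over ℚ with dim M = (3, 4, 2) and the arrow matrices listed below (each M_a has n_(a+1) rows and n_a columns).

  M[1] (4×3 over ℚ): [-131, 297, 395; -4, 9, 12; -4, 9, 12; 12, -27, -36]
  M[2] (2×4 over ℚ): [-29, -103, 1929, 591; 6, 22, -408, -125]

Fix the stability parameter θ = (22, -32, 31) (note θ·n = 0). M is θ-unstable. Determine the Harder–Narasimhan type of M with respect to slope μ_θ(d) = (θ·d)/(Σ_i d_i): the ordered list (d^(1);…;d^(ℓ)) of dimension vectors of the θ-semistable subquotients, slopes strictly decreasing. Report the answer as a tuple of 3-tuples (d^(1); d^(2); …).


Interval decomposition of M: I[1,1], I[1,3]^2, I[2,2]^2.
HN type (ℓ=4): μ^(1)=31; μ^(2)=22; μ^(3)=-5; μ^(4)=-32

((0, 0, 2); (1, 0, 0); (2, 2, 0); (0, 2, 0))


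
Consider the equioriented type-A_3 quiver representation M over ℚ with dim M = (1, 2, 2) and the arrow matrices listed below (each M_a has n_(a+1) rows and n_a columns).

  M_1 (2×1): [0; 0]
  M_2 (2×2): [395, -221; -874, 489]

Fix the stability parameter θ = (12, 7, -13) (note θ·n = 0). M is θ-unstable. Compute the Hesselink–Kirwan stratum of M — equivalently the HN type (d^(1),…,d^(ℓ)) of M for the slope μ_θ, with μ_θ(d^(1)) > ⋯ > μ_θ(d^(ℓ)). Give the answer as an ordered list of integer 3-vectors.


Interval decomposition of M: I[1,1], I[2,3]^2.
HN type (ℓ=2): μ^(1)=12; μ^(2)=-3

((1, 0, 0); (0, 2, 2))


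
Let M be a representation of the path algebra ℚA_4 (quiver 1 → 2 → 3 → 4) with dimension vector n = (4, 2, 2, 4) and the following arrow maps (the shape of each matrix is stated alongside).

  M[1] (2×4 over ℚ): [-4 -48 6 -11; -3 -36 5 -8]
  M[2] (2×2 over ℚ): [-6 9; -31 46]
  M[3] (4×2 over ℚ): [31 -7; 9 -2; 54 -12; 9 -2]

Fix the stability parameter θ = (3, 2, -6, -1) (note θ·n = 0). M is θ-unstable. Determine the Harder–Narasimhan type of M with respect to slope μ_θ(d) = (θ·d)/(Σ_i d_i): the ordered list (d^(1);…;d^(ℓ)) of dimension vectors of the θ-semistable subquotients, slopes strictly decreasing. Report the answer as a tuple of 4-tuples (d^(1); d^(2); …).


Barcode: M ≅ I[1,1]^2, I[1,4]^2, I[4,4]^2. HN layers by μ_θ (3 steps, strictly decreasing):
  μ^(1)=3; μ^(2)=-1/2; μ^(3)=-1

((2, 0, 0, 0); (2, 2, 2, 2); (0, 0, 0, 2))


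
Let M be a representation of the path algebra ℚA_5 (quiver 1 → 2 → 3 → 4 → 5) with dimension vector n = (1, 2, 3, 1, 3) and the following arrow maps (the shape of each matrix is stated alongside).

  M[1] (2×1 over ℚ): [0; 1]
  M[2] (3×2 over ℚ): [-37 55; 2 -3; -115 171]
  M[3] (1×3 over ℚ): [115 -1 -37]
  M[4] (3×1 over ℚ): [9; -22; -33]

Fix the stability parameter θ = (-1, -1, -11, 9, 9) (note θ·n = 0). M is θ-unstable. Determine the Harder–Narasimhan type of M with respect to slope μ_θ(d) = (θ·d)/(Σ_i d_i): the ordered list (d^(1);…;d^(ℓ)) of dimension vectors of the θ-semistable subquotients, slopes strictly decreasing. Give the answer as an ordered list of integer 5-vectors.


Barcode: M ≅ I[1,5], I[2,3], I[3,3], I[5,5]^2. HN layers by μ_θ (4 steps, strictly decreasing):
  μ^(1)=9; μ^(2)=-13/3; μ^(3)=-6; μ^(4)=-11

((0, 0, 0, 1, 3); (1, 1, 1, 0, 0); (0, 1, 1, 0, 0); (0, 0, 1, 0, 0))


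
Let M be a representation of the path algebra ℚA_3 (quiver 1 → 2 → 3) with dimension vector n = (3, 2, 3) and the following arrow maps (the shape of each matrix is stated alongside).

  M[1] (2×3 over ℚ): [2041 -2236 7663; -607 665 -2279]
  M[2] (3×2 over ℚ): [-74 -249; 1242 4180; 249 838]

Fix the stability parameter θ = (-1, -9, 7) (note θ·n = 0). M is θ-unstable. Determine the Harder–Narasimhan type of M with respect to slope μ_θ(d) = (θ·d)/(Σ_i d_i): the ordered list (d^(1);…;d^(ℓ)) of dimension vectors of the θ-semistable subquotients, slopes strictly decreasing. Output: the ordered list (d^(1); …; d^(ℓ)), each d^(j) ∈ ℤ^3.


Barcode: M ≅ I[1,1], I[1,3]^2, I[3,3]. HN layers by μ_θ (3 steps, strictly decreasing):
  μ^(1)=7; μ^(2)=-1; μ^(3)=-5

((0, 0, 3); (1, 0, 0); (2, 2, 0))


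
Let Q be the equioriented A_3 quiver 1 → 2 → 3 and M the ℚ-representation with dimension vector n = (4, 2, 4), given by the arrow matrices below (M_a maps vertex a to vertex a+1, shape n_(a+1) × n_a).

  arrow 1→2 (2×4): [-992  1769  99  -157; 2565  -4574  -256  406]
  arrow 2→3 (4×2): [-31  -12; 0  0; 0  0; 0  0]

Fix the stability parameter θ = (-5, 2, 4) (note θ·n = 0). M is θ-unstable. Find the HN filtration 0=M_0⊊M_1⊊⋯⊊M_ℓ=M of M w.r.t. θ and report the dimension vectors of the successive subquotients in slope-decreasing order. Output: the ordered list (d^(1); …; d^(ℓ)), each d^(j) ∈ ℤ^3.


Via rank(M_{q-1}∘⋯∘M_p): M ≅ I[1,1]^2, I[1,2], I[1,3], I[3,3]^3.
μ_θ-semistable layers: μ^(1)=4; μ^(2)=2; μ^(3)=-5

((0, 0, 4); (0, 2, 0); (4, 0, 0))


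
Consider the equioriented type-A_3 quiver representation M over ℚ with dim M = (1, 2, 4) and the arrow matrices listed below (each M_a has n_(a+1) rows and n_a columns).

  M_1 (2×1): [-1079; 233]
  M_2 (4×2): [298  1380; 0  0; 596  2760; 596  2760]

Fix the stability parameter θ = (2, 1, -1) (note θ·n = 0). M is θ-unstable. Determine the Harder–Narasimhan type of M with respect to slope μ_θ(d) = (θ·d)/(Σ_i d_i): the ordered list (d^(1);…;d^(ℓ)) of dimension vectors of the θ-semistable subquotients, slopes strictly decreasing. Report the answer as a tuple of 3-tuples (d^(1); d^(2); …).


Barcode: M ≅ I[1,3], I[2,2], I[3,3]^3. HN layers by μ_θ (3 steps, strictly decreasing):
  μ^(1)=1; μ^(2)=2/3; μ^(3)=-1

((0, 1, 0); (1, 1, 1); (0, 0, 3))


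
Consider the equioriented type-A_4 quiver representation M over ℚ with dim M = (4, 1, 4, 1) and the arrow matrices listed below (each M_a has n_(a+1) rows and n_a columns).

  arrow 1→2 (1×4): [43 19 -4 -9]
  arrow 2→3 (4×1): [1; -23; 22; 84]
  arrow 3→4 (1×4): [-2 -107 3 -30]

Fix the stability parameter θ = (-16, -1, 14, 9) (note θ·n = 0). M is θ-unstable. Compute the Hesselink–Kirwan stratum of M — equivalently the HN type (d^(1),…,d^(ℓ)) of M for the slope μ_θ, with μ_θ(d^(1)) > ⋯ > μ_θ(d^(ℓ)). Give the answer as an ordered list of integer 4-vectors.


Via rank(M_{q-1}∘⋯∘M_p): M ≅ I[1,1]^3, I[1,4], I[3,3]^3.
μ_θ-semistable layers: μ^(1)=14; μ^(2)=23/2; μ^(3)=-1; μ^(4)=-16

((0, 0, 3, 0); (0, 0, 1, 1); (0, 1, 0, 0); (4, 0, 0, 0))


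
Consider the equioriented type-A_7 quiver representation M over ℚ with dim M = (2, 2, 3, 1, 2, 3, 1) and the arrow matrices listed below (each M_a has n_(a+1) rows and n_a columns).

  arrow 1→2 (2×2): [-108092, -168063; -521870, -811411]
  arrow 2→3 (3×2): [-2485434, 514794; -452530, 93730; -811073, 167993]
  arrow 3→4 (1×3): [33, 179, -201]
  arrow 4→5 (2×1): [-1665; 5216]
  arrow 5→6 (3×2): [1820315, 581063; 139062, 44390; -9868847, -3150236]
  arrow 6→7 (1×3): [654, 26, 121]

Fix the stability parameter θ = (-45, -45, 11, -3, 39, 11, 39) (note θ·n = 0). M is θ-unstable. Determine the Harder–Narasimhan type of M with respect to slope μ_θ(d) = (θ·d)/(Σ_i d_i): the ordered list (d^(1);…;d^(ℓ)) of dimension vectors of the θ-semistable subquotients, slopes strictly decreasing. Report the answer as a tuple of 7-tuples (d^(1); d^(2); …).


Interval decomposition of M: I[1,2], I[1,7], I[3,3]^2, I[5,6], I[6,6].
HN type (ℓ=5): μ^(1)=39; μ^(2)=25; μ^(3)=11; μ^(4)=4; μ^(5)=-45

((0, 0, 0, 0, 0, 0, 1); (0, 0, 0, 0, 2, 2, 0); (0, 0, 2, 0, 0, 1, 0); (0, 0, 1, 1, 0, 0, 0); (2, 2, 0, 0, 0, 0, 0))


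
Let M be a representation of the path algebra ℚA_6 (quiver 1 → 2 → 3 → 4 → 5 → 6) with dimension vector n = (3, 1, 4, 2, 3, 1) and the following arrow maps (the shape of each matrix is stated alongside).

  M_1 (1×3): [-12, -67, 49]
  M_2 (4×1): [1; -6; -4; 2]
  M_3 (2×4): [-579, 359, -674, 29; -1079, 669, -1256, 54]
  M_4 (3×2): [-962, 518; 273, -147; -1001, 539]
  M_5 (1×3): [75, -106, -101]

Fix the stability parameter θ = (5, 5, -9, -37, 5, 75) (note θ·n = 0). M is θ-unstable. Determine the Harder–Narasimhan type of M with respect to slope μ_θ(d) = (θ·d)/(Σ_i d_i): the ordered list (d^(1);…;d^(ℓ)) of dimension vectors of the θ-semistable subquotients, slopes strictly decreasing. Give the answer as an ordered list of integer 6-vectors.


Interval decomposition of M: I[1,1]^2, I[1,4], I[3,3]^2, I[3,6], I[5,5]^2.
HN type (ℓ=4): μ^(1)=75; μ^(2)=5; μ^(3)=-9; μ^(4)=-23

((0, 0, 0, 0, 0, 1); (2, 0, 0, 0, 3, 0); (1, 1, 3, 1, 0, 0); (0, 0, 1, 1, 0, 0))


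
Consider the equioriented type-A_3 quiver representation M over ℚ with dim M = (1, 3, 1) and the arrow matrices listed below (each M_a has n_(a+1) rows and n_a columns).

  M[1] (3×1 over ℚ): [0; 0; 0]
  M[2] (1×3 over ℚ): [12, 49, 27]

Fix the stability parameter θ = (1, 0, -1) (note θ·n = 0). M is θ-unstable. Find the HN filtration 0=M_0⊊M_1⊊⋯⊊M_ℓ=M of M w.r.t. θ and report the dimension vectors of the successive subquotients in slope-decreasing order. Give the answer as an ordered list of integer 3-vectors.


Interval decomposition of M: I[1,1], I[2,2]^2, I[2,3].
HN type (ℓ=3): μ^(1)=1; μ^(2)=0; μ^(3)=-1/2

((1, 0, 0); (0, 2, 0); (0, 1, 1))


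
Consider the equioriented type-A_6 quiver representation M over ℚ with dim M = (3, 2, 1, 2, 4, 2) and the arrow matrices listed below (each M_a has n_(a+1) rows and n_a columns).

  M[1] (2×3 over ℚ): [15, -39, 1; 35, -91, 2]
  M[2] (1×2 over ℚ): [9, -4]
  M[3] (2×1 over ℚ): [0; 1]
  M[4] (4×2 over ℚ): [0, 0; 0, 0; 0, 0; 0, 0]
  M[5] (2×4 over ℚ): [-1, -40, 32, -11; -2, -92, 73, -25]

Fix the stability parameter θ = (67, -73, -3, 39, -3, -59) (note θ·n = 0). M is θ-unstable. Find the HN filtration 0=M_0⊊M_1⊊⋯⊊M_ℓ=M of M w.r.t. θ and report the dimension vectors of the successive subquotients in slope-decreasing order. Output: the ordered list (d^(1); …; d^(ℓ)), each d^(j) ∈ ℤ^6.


Interval decomposition of M: I[1,1], I[1,2], I[1,4], I[4,4], I[5,5]^2, I[5,6]^2.
HN type (ℓ=4): μ^(1)=67; μ^(2)=39; μ^(3)=-3; μ^(4)=-31

((1, 0, 0, 0, 0, 0); (0, 0, 0, 2, 0, 0); (2, 2, 1, 0, 2, 0); (0, 0, 0, 0, 2, 2))


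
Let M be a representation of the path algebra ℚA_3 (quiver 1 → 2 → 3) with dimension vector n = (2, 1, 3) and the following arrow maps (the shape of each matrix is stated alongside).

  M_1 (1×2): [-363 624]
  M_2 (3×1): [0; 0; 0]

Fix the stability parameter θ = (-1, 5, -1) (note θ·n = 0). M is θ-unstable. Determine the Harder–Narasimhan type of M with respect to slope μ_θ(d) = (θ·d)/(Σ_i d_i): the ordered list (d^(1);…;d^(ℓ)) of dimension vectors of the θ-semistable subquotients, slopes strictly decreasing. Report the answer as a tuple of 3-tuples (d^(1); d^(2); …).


Interval decomposition of M: I[1,1], I[1,2], I[3,3]^3.
HN type (ℓ=2): μ^(1)=5; μ^(2)=-1

((0, 1, 0); (2, 0, 3))


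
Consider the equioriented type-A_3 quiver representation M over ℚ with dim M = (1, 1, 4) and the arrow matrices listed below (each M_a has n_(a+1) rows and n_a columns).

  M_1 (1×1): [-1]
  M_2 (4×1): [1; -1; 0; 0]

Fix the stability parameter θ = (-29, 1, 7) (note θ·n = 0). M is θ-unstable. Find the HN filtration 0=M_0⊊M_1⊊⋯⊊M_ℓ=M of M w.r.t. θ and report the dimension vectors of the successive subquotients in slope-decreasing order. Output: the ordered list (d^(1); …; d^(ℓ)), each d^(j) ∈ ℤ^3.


Via rank(M_{q-1}∘⋯∘M_p): M ≅ I[1,3], I[3,3]^3.
μ_θ-semistable layers: μ^(1)=7; μ^(2)=1; μ^(3)=-29

((0, 0, 4); (0, 1, 0); (1, 0, 0))


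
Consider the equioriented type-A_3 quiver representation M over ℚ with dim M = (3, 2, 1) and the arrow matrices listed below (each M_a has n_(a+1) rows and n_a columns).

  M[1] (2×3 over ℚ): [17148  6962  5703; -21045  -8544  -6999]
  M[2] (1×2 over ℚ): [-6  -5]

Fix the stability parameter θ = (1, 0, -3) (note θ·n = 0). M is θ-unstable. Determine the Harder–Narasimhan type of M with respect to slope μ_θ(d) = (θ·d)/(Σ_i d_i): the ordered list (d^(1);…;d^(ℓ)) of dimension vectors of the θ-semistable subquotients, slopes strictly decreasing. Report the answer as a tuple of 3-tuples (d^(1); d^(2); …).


Interval decomposition of M: I[1,1], I[1,2], I[1,3].
HN type (ℓ=3): μ^(1)=1; μ^(2)=1/2; μ^(3)=-2/3

((1, 0, 0); (1, 1, 0); (1, 1, 1))


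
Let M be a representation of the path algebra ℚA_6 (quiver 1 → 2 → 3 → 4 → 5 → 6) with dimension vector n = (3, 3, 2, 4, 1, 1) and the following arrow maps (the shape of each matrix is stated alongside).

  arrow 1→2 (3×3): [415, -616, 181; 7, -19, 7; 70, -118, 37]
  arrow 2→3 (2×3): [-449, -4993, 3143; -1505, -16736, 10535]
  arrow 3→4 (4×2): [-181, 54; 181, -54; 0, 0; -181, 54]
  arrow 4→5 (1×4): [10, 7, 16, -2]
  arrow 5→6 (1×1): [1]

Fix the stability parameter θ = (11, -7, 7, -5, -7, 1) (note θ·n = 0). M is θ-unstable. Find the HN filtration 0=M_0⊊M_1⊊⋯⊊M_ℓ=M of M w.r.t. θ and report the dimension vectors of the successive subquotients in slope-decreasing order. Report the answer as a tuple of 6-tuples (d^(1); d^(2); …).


Interval decomposition of M: I[1,2], I[1,3], I[1,6], I[4,4]^3.
HN type (ℓ=5): μ^(1)=7; μ^(2)=2; μ^(3)=1; μ^(4)=-1/5; μ^(5)=-5

((0, 0, 1, 0, 0, 0); (2, 2, 0, 0, 0, 0); (0, 0, 0, 0, 0, 1); (1, 1, 1, 1, 1, 0); (0, 0, 0, 3, 0, 0))
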